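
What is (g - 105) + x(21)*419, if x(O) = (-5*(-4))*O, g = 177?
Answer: 176052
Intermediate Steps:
x(O) = 20*O
(g - 105) + x(21)*419 = (177 - 105) + (20*21)*419 = 72 + 420*419 = 72 + 175980 = 176052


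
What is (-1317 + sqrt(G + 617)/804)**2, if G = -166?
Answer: (1058868 - sqrt(451))**2/646416 ≈ 1.7344e+6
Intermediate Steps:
(-1317 + sqrt(G + 617)/804)**2 = (-1317 + sqrt(-166 + 617)/804)**2 = (-1317 + sqrt(451)*(1/804))**2 = (-1317 + sqrt(451)/804)**2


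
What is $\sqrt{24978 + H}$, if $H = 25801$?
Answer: $\sqrt{50779} \approx 225.34$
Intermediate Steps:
$\sqrt{24978 + H} = \sqrt{24978 + 25801} = \sqrt{50779}$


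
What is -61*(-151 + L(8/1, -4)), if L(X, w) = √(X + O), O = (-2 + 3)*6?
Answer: 9211 - 61*√14 ≈ 8982.8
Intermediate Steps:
O = 6 (O = 1*6 = 6)
L(X, w) = √(6 + X) (L(X, w) = √(X + 6) = √(6 + X))
-61*(-151 + L(8/1, -4)) = -61*(-151 + √(6 + 8/1)) = -61*(-151 + √(6 + 8*1)) = -61*(-151 + √(6 + 8)) = -61*(-151 + √14) = 9211 - 61*√14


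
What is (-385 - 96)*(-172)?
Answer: 82732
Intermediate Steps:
(-385 - 96)*(-172) = -481*(-172) = 82732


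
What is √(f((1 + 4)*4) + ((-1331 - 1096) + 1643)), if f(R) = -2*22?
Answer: 6*I*√23 ≈ 28.775*I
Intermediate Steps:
f(R) = -44
√(f((1 + 4)*4) + ((-1331 - 1096) + 1643)) = √(-44 + ((-1331 - 1096) + 1643)) = √(-44 + (-2427 + 1643)) = √(-44 - 784) = √(-828) = 6*I*√23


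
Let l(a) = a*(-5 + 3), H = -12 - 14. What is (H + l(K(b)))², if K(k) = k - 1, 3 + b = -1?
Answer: 256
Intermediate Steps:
b = -4 (b = -3 - 1 = -4)
K(k) = -1 + k
H = -26
l(a) = -2*a (l(a) = a*(-2) = -2*a)
(H + l(K(b)))² = (-26 - 2*(-1 - 4))² = (-26 - 2*(-5))² = (-26 + 10)² = (-16)² = 256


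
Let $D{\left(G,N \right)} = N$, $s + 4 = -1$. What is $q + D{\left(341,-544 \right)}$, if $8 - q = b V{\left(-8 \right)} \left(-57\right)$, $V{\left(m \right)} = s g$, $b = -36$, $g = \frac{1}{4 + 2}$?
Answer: $1174$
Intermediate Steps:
$s = -5$ ($s = -4 - 1 = -5$)
$g = \frac{1}{6} \approx 0.16667$
$V{\left(m \right)} = - \frac{5}{6}$ ($V{\left(m \right)} = \left(-5\right) \frac{1}{6} = - \frac{5}{6}$)
$q = 1718$ ($q = 8 - \left(-36\right) \left(- \frac{5}{6}\right) \left(-57\right) = 8 - 30 \left(-57\right) = 8 - -1710 = 8 + 1710 = 1718$)
$q + D{\left(341,-544 \right)} = 1718 - 544 = 1174$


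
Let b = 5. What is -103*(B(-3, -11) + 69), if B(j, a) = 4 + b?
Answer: -8034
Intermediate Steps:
B(j, a) = 9 (B(j, a) = 4 + 5 = 9)
-103*(B(-3, -11) + 69) = -103*(9 + 69) = -103*78 = -8034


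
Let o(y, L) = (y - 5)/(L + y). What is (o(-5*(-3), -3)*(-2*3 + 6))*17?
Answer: 0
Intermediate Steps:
o(y, L) = (-5 + y)/(L + y)
(o(-5*(-3), -3)*(-2*3 + 6))*17 = (((-5 - 5*(-3))/(-3 - 5*(-3)))*(-2*3 + 6))*17 = (((-5 + 15)/(-3 + 15))*(-6 + 6))*17 = ((10/12)*0)*17 = (((1/12)*10)*0)*17 = ((⅚)*0)*17 = 0*17 = 0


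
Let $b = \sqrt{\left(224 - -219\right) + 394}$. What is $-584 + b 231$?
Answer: $-584 + 693 \sqrt{93} \approx 6099.0$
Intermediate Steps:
$b = 3 \sqrt{93}$ ($b = \sqrt{\left(224 + 219\right) + 394} = \sqrt{443 + 394} = \sqrt{837} = 3 \sqrt{93} \approx 28.931$)
$-584 + b 231 = -584 + 3 \sqrt{93} \cdot 231 = -584 + 693 \sqrt{93}$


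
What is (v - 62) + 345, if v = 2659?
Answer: 2942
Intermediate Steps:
(v - 62) + 345 = (2659 - 62) + 345 = 2597 + 345 = 2942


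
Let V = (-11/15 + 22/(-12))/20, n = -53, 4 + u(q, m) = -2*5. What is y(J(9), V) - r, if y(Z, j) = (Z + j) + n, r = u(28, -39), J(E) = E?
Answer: -18077/600 ≈ -30.128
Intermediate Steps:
u(q, m) = -14 (u(q, m) = -4 - 2*5 = -4 - 10 = -14)
r = -14
V = -77/600 (V = (-11*1/15 + 22*(-1/12))*(1/20) = (-11/15 - 11/6)*(1/20) = -77/30*1/20 = -77/600 ≈ -0.12833)
y(Z, j) = -53 + Z + j (y(Z, j) = (Z + j) - 53 = -53 + Z + j)
y(J(9), V) - r = (-53 + 9 - 77/600) - 1*(-14) = -26477/600 + 14 = -18077/600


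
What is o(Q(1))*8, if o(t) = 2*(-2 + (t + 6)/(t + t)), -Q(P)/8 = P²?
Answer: -30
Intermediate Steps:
Q(P) = -8*P²
o(t) = -4 + (6 + t)/t (o(t) = 2*(-2 + (6 + t)/((2*t))) = 2*(-2 + (6 + t)*(1/(2*t))) = 2*(-2 + (6 + t)/(2*t)) = -4 + (6 + t)/t)
o(Q(1))*8 = (-3 + 6/((-8*1²)))*8 = (-3 + 6/((-8*1)))*8 = (-3 + 6/(-8))*8 = (-3 + 6*(-⅛))*8 = (-3 - ¾)*8 = -15/4*8 = -30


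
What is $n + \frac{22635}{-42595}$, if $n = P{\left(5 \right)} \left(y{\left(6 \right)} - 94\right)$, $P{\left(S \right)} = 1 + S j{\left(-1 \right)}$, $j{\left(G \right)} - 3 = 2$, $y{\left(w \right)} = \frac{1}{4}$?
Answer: $- \frac{41539179}{17038} \approx -2438.0$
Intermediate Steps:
$y{\left(w \right)} = \frac{1}{4}$
$j{\left(G \right)} = 5$ ($j{\left(G \right)} = 3 + 2 = 5$)
$P{\left(S \right)} = 1 + 5 S$ ($P{\left(S \right)} = 1 + S 5 = 1 + 5 S$)
$n = - \frac{4875}{2}$ ($n = \left(1 + 5 \cdot 5\right) \left(\frac{1}{4} - 94\right) = \left(1 + 25\right) \left(- \frac{375}{4}\right) = 26 \left(- \frac{375}{4}\right) = - \frac{4875}{2} \approx -2437.5$)
$n + \frac{22635}{-42595} = - \frac{4875}{2} + \frac{22635}{-42595} = - \frac{4875}{2} + 22635 \left(- \frac{1}{42595}\right) = - \frac{4875}{2} - \frac{4527}{8519} = - \frac{41539179}{17038}$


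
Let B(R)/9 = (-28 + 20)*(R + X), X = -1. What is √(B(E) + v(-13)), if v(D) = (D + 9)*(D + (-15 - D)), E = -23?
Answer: 2*√447 ≈ 42.285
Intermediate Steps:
B(R) = 72 - 72*R (B(R) = 9*((-28 + 20)*(R - 1)) = 9*(-8*(-1 + R)) = 9*(8 - 8*R) = 72 - 72*R)
v(D) = -135 - 15*D (v(D) = (9 + D)*(-15) = -135 - 15*D)
√(B(E) + v(-13)) = √((72 - 72*(-23)) + (-135 - 15*(-13))) = √((72 + 1656) + (-135 + 195)) = √(1728 + 60) = √1788 = 2*√447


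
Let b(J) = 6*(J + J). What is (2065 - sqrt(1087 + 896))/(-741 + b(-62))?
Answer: -413/297 + sqrt(1983)/1485 ≈ -1.3606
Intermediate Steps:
b(J) = 12*J (b(J) = 6*(2*J) = 12*J)
(2065 - sqrt(1087 + 896))/(-741 + b(-62)) = (2065 - sqrt(1087 + 896))/(-741 + 12*(-62)) = (2065 - sqrt(1983))/(-741 - 744) = (2065 - sqrt(1983))/(-1485) = (2065 - sqrt(1983))*(-1/1485) = -413/297 + sqrt(1983)/1485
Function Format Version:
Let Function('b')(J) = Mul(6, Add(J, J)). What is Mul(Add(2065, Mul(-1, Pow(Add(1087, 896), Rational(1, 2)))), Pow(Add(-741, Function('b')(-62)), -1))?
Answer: Add(Rational(-413, 297), Mul(Rational(1, 1485), Pow(1983, Rational(1, 2)))) ≈ -1.3606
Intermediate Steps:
Function('b')(J) = Mul(12, J) (Function('b')(J) = Mul(6, Mul(2, J)) = Mul(12, J))
Mul(Add(2065, Mul(-1, Pow(Add(1087, 896), Rational(1, 2)))), Pow(Add(-741, Function('b')(-62)), -1)) = Mul(Add(2065, Mul(-1, Pow(Add(1087, 896), Rational(1, 2)))), Pow(Add(-741, Mul(12, -62)), -1)) = Mul(Add(2065, Mul(-1, Pow(1983, Rational(1, 2)))), Pow(Add(-741, -744), -1)) = Mul(Add(2065, Mul(-1, Pow(1983, Rational(1, 2)))), Pow(-1485, -1)) = Mul(Add(2065, Mul(-1, Pow(1983, Rational(1, 2)))), Rational(-1, 1485)) = Add(Rational(-413, 297), Mul(Rational(1, 1485), Pow(1983, Rational(1, 2))))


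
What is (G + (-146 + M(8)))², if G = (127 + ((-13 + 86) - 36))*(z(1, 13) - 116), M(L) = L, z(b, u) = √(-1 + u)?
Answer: 367504996 - 12570272*√3 ≈ 3.4573e+8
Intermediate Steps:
G = -19024 + 328*√3 (G = (127 + ((-13 + 86) - 36))*(√(-1 + 13) - 116) = (127 + (73 - 36))*(√12 - 116) = (127 + 37)*(2*√3 - 116) = 164*(-116 + 2*√3) = -19024 + 328*√3 ≈ -18456.)
(G + (-146 + M(8)))² = ((-19024 + 328*√3) + (-146 + 8))² = ((-19024 + 328*√3) - 138)² = (-19162 + 328*√3)²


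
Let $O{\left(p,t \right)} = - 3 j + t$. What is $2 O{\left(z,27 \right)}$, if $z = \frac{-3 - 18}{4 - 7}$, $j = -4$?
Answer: $78$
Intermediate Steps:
$z = 7$ ($z = - \frac{21}{-3} = \left(-21\right) \left(- \frac{1}{3}\right) = 7$)
$O{\left(p,t \right)} = 12 + t$ ($O{\left(p,t \right)} = \left(-3\right) \left(-4\right) + t = 12 + t$)
$2 O{\left(z,27 \right)} = 2 \left(12 + 27\right) = 2 \cdot 39 = 78$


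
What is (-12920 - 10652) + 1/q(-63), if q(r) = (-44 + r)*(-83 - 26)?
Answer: -274920235/11663 ≈ -23572.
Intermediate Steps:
q(r) = 4796 - 109*r (q(r) = (-44 + r)*(-109) = 4796 - 109*r)
(-12920 - 10652) + 1/q(-63) = (-12920 - 10652) + 1/(4796 - 109*(-63)) = -23572 + 1/(4796 + 6867) = -23572 + 1/11663 = -274920235/11663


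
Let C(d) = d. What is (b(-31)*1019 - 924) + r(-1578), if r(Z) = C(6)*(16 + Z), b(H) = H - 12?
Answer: -54113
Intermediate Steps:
b(H) = -12 + H
r(Z) = 96 + 6*Z (r(Z) = 6*(16 + Z) = 96 + 6*Z)
(b(-31)*1019 - 924) + r(-1578) = ((-12 - 31)*1019 - 924) + (96 + 6*(-1578)) = (-43*1019 - 924) + (96 - 9468) = (-43817 - 924) - 9372 = -44741 - 9372 = -54113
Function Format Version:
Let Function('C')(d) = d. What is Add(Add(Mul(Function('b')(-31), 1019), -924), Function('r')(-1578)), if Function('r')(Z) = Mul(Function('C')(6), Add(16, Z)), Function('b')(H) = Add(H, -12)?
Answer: -54113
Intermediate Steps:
Function('b')(H) = Add(-12, H)
Function('r')(Z) = Add(96, Mul(6, Z)) (Function('r')(Z) = Mul(6, Add(16, Z)) = Add(96, Mul(6, Z)))
Add(Add(Mul(Function('b')(-31), 1019), -924), Function('r')(-1578)) = Add(Add(Mul(Add(-12, -31), 1019), -924), Add(96, Mul(6, -1578))) = Add(Add(Mul(-43, 1019), -924), Add(96, -9468)) = Add(Add(-43817, -924), -9372) = Add(-44741, -9372) = -54113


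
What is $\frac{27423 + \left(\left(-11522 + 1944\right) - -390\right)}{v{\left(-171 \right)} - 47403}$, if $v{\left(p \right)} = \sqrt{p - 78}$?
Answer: $- \frac{288131235}{749014886} - \frac{18235 i \sqrt{249}}{2247044658} \approx -0.38468 - 0.00012805 i$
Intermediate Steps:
$v{\left(p \right)} = \sqrt{-78 + p}$
$\frac{27423 + \left(\left(-11522 + 1944\right) - -390\right)}{v{\left(-171 \right)} - 47403} = \frac{27423 + \left(\left(-11522 + 1944\right) - -390\right)}{\sqrt{-78 - 171} - 47403} = \frac{27423 + \left(-9578 + 390\right)}{\sqrt{-249} - 47403} = \frac{27423 - 9188}{i \sqrt{249} - 47403} = \frac{18235}{-47403 + i \sqrt{249}}$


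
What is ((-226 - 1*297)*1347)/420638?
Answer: -704481/420638 ≈ -1.6748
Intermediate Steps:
((-226 - 1*297)*1347)/420638 = ((-226 - 297)*1347)*(1/420638) = -523*1347*(1/420638) = -704481*1/420638 = -704481/420638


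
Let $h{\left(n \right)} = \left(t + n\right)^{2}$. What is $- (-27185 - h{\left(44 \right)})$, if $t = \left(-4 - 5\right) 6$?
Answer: $27285$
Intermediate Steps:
$t = -54$ ($t = \left(-9\right) 6 = -54$)
$h{\left(n \right)} = \left(-54 + n\right)^{2}$
$- (-27185 - h{\left(44 \right)}) = - (-27185 - \left(-54 + 44\right)^{2}) = - (-27185 - \left(-10\right)^{2}) = - (-27185 - 100) = \left(-1\right) \left(-27285\right) = 27285$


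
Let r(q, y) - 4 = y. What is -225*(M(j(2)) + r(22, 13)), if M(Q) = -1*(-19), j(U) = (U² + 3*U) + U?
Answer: -8100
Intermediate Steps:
r(q, y) = 4 + y
j(U) = U² + 4*U
M(Q) = 19
-225*(M(j(2)) + r(22, 13)) = -225*(19 + (4 + 13)) = -225*(19 + 17) = -225*36 = -8100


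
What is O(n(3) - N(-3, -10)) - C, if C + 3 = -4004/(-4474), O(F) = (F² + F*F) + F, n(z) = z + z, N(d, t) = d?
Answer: 387236/2237 ≈ 173.10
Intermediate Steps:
n(z) = 2*z
O(F) = F + 2*F² (O(F) = (F² + F²) + F = 2*F² + F = F + 2*F²)
C = -4709/2237 (C = -3 - 4004/(-4474) = -3 - 4004*(-1/4474) = -3 + 2002/2237 = -4709/2237 ≈ -2.1051)
O(n(3) - N(-3, -10)) - C = (2*3 - 1*(-3))*(1 + 2*(2*3 - 1*(-3))) - 1*(-4709/2237) = (6 + 3)*(1 + 2*(6 + 3)) + 4709/2237 = 9*(1 + 2*9) + 4709/2237 = 9*(1 + 18) + 4709/2237 = 9*19 + 4709/2237 = 171 + 4709/2237 = 387236/2237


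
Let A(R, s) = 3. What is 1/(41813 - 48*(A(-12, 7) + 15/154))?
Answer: 77/3208153 ≈ 2.4001e-5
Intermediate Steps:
1/(41813 - 48*(A(-12, 7) + 15/154)) = 1/(41813 - 48*(3 + 15/154)) = 1/(41813 - 48*477/154) = 1/(41813 - 11448/77) = 1/(3208153/77) = 77/3208153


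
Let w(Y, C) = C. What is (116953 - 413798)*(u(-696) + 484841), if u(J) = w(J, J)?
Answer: -143716022525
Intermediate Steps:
u(J) = J
(116953 - 413798)*(u(-696) + 484841) = (116953 - 413798)*(-696 + 484841) = -296845*484145 = -143716022525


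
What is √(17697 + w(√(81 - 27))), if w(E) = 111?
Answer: 4*√1113 ≈ 133.45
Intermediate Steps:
√(17697 + w(√(81 - 27))) = √(17697 + 111) = √17808 = 4*√1113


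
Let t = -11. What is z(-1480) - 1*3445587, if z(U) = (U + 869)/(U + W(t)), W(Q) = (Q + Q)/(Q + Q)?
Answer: -5096022562/1479 ≈ -3.4456e+6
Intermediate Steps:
W(Q) = 1 (W(Q) = (2*Q)/((2*Q)) = (2*Q)*(1/(2*Q)) = 1)
z(U) = (869 + U)/(1 + U) (z(U) = (U + 869)/(U + 1) = (869 + U)/(1 + U))
z(-1480) - 1*3445587 = (869 - 1480)/(1 - 1480) - 1*3445587 = -611/(-1479) - 3445587 = -1/1479*(-611) - 3445587 = 611/1479 - 3445587 = -5096022562/1479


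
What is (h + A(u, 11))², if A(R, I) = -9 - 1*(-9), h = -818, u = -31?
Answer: 669124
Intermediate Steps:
A(R, I) = 0 (A(R, I) = -9 + 9 = 0)
(h + A(u, 11))² = (-818 + 0)² = (-818)² = 669124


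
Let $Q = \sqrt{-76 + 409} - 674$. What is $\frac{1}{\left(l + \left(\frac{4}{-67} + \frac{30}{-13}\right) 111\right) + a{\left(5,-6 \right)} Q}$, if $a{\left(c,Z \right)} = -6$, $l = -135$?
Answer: $\frac{307352383}{1119663677349} + \frac{1517282 \sqrt{37}}{1119663677349} \approx 0.00028275$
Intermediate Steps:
$Q = -674 + 3 \sqrt{37}$ ($Q = \sqrt{333} - 674 = 3 \sqrt{37} - 674 = -674 + 3 \sqrt{37} \approx -655.75$)
$\frac{1}{\left(l + \left(\frac{4}{-67} + \frac{30}{-13}\right) 111\right) + a{\left(5,-6 \right)} Q} = \frac{1}{\left(-135 + \left(\frac{4}{-67} + \frac{30}{-13}\right) 111\right) - 6 \left(-674 + 3 \sqrt{37}\right)} = \frac{1}{\left(-135 + \left(4 \left(- \frac{1}{67}\right) + 30 \left(- \frac{1}{13}\right)\right) 111\right) + \left(4044 - 18 \sqrt{37}\right)} = \frac{1}{\left(-135 + \left(- \frac{4}{67} - \frac{30}{13}\right) 111\right) + \left(4044 - 18 \sqrt{37}\right)} = \frac{1}{\left(-135 - \frac{228882}{871}\right) + \left(4044 - 18 \sqrt{37}\right)} = \frac{1}{- \frac{346467}{871} + \left(4044 - 18 \sqrt{37}\right)} = \frac{1}{\frac{3175857}{871} - 18 \sqrt{37}}$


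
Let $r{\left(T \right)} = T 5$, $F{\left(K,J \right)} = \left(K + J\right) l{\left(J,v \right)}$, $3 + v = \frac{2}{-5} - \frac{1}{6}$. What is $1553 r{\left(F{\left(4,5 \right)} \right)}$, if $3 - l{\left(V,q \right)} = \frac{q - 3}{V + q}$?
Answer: $\frac{22782510}{43} \approx 5.2983 \cdot 10^{5}$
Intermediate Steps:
$v = - \frac{107}{30}$ ($v = -3 + \left(\frac{2}{-5} - \frac{1}{6}\right) = -3 + \left(2 \left(- \frac{1}{5}\right) - \frac{1}{6}\right) = -3 - \frac{17}{30} = - \frac{107}{30} \approx -3.5667$)
$l{\left(V,q \right)} = 3 - \frac{-3 + q}{V + q}$ ($l{\left(V,q \right)} = 3 - \frac{q - 3}{V + q} = 3 - \frac{-3 + q}{V + q}$)
$F{\left(K,J \right)} = \frac{\left(- \frac{62}{15} + 3 J\right) \left(J + K\right)}{- \frac{107}{30} + J}$ ($F{\left(K,J \right)} = \left(K + J\right) \frac{3 + 2 \left(- \frac{107}{30}\right) + 3 J}{J - \frac{107}{30}} = \left(J + K\right) \frac{3 - \frac{107}{15} + 3 J}{- \frac{107}{30} + J} = \left(J + K\right) \frac{- \frac{62}{15} + 3 J}{- \frac{107}{30} + J} = \frac{\left(- \frac{62}{15} + 3 J\right) \left(J + K\right)}{- \frac{107}{30} + J}$)
$r{\left(T \right)} = 5 T$
$1553 r{\left(F{\left(4,5 \right)} \right)} = 1553 \cdot 5 \frac{2 \left(-62 + 45 \cdot 5\right) \left(5 + 4\right)}{-107 + 30 \cdot 5} = 1553 \cdot 5 \cdot 2 \frac{1}{-107 + 150} \left(-62 + 225\right) 9 = 1553 \cdot 5 \cdot 2 \cdot \frac{1}{43} \cdot 163 \cdot 9 = 1553 \cdot 5 \cdot \frac{2934}{43} = 1553 \cdot \frac{14670}{43} = \frac{22782510}{43}$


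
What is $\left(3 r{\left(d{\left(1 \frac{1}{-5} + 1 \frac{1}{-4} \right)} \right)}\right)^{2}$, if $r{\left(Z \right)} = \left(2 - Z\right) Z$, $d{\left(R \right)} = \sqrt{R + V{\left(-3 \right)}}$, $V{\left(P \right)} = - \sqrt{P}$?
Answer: $\frac{9 \left(20 - \sqrt{5} \sqrt{-9 - 20 i \sqrt{3}}\right)^{2} \left(-9 - 20 i \sqrt{3}\right)}{2000} \approx 37.863 - 14.437 i$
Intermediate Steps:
$d{\left(R \right)} = \sqrt{R - i \sqrt{3}}$ ($d{\left(R \right)} = \sqrt{R - \sqrt{-3}} = \sqrt{R - i \sqrt{3}}$)
$r{\left(Z \right)} = Z \left(2 - Z\right)$
$\left(3 r{\left(d{\left(1 \frac{1}{-5} + 1 \frac{1}{-4} \right)} \right)}\right)^{2} = \left(3 \sqrt{\left(1 \frac{1}{-5} + 1 \frac{1}{-4}\right) - i \sqrt{3}} \left(2 - \sqrt{\left(1 \frac{1}{-5} + 1 \frac{1}{-4}\right) - i \sqrt{3}}\right)\right)^{2} = \left(3 \sqrt{\left(1 \left(- \frac{1}{5}\right) + 1 \left(- \frac{1}{4}\right)\right) - i \sqrt{3}} \left(2 - \sqrt{\left(1 \left(- \frac{1}{5}\right) + 1 \left(- \frac{1}{4}\right)\right) - i \sqrt{3}}\right)\right)^{2} = \left(3 \sqrt{\left(- \frac{1}{5} - \frac{1}{4}\right) - i \sqrt{3}} \left(2 - \sqrt{\left(- \frac{1}{5} - \frac{1}{4}\right) - i \sqrt{3}}\right)\right)^{2} = \left(3 \sqrt{- \frac{9}{20} - i \sqrt{3}} \left(2 - \sqrt{- \frac{9}{20} - i \sqrt{3}}\right)\right)^{2} = 9 \left(2 - \sqrt{- \frac{9}{20} - i \sqrt{3}}\right)^{2} \left(- \frac{9}{20} - i \sqrt{3}\right)$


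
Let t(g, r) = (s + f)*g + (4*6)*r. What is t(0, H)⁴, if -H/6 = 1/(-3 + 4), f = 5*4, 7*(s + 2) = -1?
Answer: 429981696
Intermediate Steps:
s = -15/7 (s = -2 + (⅐)*(-1) = -2 - ⅐ = -15/7 ≈ -2.1429)
f = 20
H = -6 (H = -6/(-3 + 4) = -6/1 = -6*1 = -6)
t(g, r) = 24*r + 125*g/7 (t(g, r) = (-15/7 + 20)*g + (4*6)*r = 125*g/7 + 24*r = 24*r + 125*g/7)
t(0, H)⁴ = (24*(-6) + (125/7)*0)⁴ = (-144 + 0)⁴ = (-144)⁴ = 429981696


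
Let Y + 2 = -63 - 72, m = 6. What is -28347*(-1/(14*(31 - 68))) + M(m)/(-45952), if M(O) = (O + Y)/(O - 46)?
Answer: -26052060809/476062720 ≈ -54.724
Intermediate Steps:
Y = -137 (Y = -2 + (-63 - 72) = -2 - 135 = -137)
M(O) = (-137 + O)/(-46 + O) (M(O) = (O - 137)/(O - 46) = (-137 + O)/(-46 + O))
-28347*(-1/(14*(31 - 68))) + M(m)/(-45952) = -28347*(-1/(14*(31 - 68))) + ((-137 + 6)/(-46 + 6))/(-45952) = -28347/((-37*(-14))) + (-131/(-40))*(-1/45952) = -28347/518 - 1/40*(-131)*(-1/45952) = -28347*1/518 + (131/40)*(-1/45952) = -28347/518 - 131/1838080 = -26052060809/476062720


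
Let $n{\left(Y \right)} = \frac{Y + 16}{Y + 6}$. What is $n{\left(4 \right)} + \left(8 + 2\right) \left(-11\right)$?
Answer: $-108$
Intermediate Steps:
$n{\left(Y \right)} = \frac{16 + Y}{6 + Y}$
$n{\left(4 \right)} + \left(8 + 2\right) \left(-11\right) = \frac{16 + 4}{6 + 4} + \left(8 + 2\right) \left(-11\right) = \frac{1}{10} \cdot 20 + 10 \left(-11\right) = \frac{1}{10} \cdot 20 - 110 = 2 - 110 = -108$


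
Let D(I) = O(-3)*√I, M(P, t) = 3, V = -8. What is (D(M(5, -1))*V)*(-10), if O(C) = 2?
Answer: 160*√3 ≈ 277.13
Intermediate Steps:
D(I) = 2*√I
(D(M(5, -1))*V)*(-10) = ((2*√3)*(-8))*(-10) = -16*√3*(-10) = 160*√3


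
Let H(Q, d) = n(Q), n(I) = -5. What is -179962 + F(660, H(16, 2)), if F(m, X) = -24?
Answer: -179986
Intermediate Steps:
H(Q, d) = -5
-179962 + F(660, H(16, 2)) = -179962 - 24 = -179986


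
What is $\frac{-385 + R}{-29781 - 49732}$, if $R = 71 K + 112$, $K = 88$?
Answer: $- \frac{5975}{79513} \approx -0.075145$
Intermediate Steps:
$R = 6360$ ($R = 71 \cdot 88 + 112 = 6248 + 112 = 6360$)
$\frac{-385 + R}{-29781 - 49732} = \frac{-385 + 6360}{-29781 - 49732} = \frac{5975}{-79513} = 5975 \left(- \frac{1}{79513}\right) = - \frac{5975}{79513}$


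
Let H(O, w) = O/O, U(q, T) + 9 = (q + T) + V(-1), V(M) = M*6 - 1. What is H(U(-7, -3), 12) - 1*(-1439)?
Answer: 1440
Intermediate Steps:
V(M) = -1 + 6*M (V(M) = 6*M - 1 = -1 + 6*M)
U(q, T) = -16 + T + q (U(q, T) = -9 + ((q + T) + (-1 + 6*(-1))) = -9 + ((T + q) + (-1 - 6)) = -9 + ((T + q) - 7) = -9 + (-7 + T + q) = -16 + T + q)
H(O, w) = 1
H(U(-7, -3), 12) - 1*(-1439) = 1 - 1*(-1439) = 1 + 1439 = 1440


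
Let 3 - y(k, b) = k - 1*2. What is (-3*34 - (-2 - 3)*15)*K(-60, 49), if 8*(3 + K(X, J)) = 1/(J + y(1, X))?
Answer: 34317/424 ≈ 80.936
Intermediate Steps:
y(k, b) = 5 - k (y(k, b) = 3 - (k - 1*2) = 3 - (k - 2) = 3 - (-2 + k) = 3 + (2 - k) = 5 - k)
K(X, J) = -3 + 1/(8*(4 + J)) (K(X, J) = -3 + 1/(8*(J + (5 - 1*1))) = -3 + 1/(8*(J + (5 - 1))) = -3 + 1/(8*(J + 4)) = -3 + 1/(8*(4 + J)))
(-3*34 - (-2 - 3)*15)*K(-60, 49) = (-3*34 - (-2 - 3)*15)*((-95 - 24*49)/(8*(4 + 49))) = (-102 - (-5)*15)*((1/8)*(-95 - 1176)/53) = (-102 - 1*(-75))*((1/8)*(1/53)*(-1271)) = (-102 + 75)*(-1271/424) = -27*(-1271/424) = 34317/424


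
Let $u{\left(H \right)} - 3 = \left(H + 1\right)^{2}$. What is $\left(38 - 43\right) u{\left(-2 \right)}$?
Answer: $-20$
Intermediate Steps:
$u{\left(H \right)} = 3 + \left(1 + H\right)^{2}$ ($u{\left(H \right)} = 3 + \left(H + 1\right)^{2} = 3 + \left(1 + H\right)^{2}$)
$\left(38 - 43\right) u{\left(-2 \right)} = \left(38 - 43\right) \left(3 + \left(1 - 2\right)^{2}\right) = - 5 \left(3 + \left(-1\right)^{2}\right) = - 5 \left(3 + 1\right) = \left(-5\right) 4 = -20$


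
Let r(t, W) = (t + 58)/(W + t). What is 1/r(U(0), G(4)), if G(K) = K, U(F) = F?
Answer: 2/29 ≈ 0.068966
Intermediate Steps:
r(t, W) = (58 + t)/(W + t)
1/r(U(0), G(4)) = 1/((58 + 0)/(4 + 0)) = 1/(58/4) = 1/((¼)*58) = 1/(29/2) = 2/29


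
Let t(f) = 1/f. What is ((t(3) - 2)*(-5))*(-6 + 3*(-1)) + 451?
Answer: 376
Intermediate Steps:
t(f) = 1/f
((t(3) - 2)*(-5))*(-6 + 3*(-1)) + 451 = ((1/3 - 2)*(-5))*(-6 + 3*(-1)) + 451 = ((⅓ - 2)*(-5))*(-6 - 3) + 451 = -5/3*(-5)*(-9) + 451 = (25/3)*(-9) + 451 = -75 + 451 = 376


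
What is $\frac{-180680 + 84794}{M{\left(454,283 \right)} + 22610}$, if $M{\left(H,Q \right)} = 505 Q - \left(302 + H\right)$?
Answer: $- \frac{31962}{54923} \approx -0.58194$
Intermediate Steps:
$M{\left(H,Q \right)} = -302 - H + 505 Q$
$\frac{-180680 + 84794}{M{\left(454,283 \right)} + 22610} = \frac{-180680 + 84794}{\left(-302 - 454 + 505 \cdot 283\right) + 22610} = - \frac{95886}{\left(-302 - 454 + 142915\right) + 22610} = - \frac{95886}{142159 + 22610} = - \frac{95886}{164769} = \left(-95886\right) \frac{1}{164769} = - \frac{31962}{54923}$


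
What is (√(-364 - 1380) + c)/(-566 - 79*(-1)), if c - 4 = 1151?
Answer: -1155/487 - 4*I*√109/487 ≈ -2.3717 - 0.085752*I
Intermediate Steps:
c = 1155 (c = 4 + 1151 = 1155)
(√(-364 - 1380) + c)/(-566 - 79*(-1)) = (√(-364 - 1380) + 1155)/(-566 - 79*(-1)) = (√(-1744) + 1155)/(-566 + 79) = (4*I*√109 + 1155)/(-487) = (1155 + 4*I*√109)*(-1/487) = -1155/487 - 4*I*√109/487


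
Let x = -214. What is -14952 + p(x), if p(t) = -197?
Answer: -15149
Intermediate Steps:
-14952 + p(x) = -14952 - 197 = -15149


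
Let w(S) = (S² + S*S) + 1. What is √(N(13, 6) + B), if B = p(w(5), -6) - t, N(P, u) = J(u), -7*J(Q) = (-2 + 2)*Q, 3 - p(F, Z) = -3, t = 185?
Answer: I*√179 ≈ 13.379*I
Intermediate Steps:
w(S) = 1 + 2*S² (w(S) = (S² + S²) + 1 = 2*S² + 1 = 1 + 2*S²)
p(F, Z) = 6 (p(F, Z) = 3 - 1*(-3) = 3 + 3 = 6)
J(Q) = 0 (J(Q) = -(-2 + 2)*Q/7 = -0*Q = -⅐*0 = 0)
N(P, u) = 0
B = -179 (B = 6 - 1*185 = 6 - 185 = -179)
√(N(13, 6) + B) = √(0 - 179) = √(-179) = I*√179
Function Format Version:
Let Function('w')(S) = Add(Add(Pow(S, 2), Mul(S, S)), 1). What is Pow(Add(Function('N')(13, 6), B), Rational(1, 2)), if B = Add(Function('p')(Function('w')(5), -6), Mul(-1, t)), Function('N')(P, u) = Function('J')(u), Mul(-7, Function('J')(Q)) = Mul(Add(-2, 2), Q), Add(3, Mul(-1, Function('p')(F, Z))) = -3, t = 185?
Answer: Mul(I, Pow(179, Rational(1, 2))) ≈ Mul(13.379, I)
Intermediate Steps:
Function('w')(S) = Add(1, Mul(2, Pow(S, 2))) (Function('w')(S) = Add(Add(Pow(S, 2), Pow(S, 2)), 1) = Add(Mul(2, Pow(S, 2)), 1) = Add(1, Mul(2, Pow(S, 2))))
Function('p')(F, Z) = 6 (Function('p')(F, Z) = Add(3, Mul(-1, -3)) = Add(3, 3) = 6)
Function('J')(Q) = 0 (Function('J')(Q) = Mul(Rational(-1, 7), Mul(Add(-2, 2), Q)) = Mul(Rational(-1, 7), Mul(0, Q)) = Mul(Rational(-1, 7), 0) = 0)
Function('N')(P, u) = 0
B = -179 (B = Add(6, Mul(-1, 185)) = Add(6, -185) = -179)
Pow(Add(Function('N')(13, 6), B), Rational(1, 2)) = Pow(Add(0, -179), Rational(1, 2)) = Pow(-179, Rational(1, 2)) = Mul(I, Pow(179, Rational(1, 2)))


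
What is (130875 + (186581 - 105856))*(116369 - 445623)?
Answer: -69670146400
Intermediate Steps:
(130875 + (186581 - 105856))*(116369 - 445623) = (130875 + 80725)*(-329254) = 211600*(-329254) = -69670146400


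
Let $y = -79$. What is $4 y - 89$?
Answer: $-405$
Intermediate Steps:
$4 y - 89 = 4 \left(-79\right) - 89 = -316 - 89 = -405$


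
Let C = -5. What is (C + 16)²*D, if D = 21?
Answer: 2541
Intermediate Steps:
(C + 16)²*D = (-5 + 16)²*21 = 11²*21 = 121*21 = 2541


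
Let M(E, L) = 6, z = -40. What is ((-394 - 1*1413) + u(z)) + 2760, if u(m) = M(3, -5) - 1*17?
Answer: 942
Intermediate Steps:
u(m) = -11 (u(m) = 6 - 1*17 = 6 - 17 = -11)
((-394 - 1*1413) + u(z)) + 2760 = ((-394 - 1*1413) - 11) + 2760 = ((-394 - 1413) - 11) + 2760 = (-1807 - 11) + 2760 = -1818 + 2760 = 942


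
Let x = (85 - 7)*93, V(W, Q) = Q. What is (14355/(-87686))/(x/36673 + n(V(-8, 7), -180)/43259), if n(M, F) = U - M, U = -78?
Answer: -56509447995/67599504922 ≈ -0.83595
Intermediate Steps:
n(M, F) = -78 - M
x = 7254 (x = 78*93 = 7254)
(14355/(-87686))/(x/36673 + n(V(-8, 7), -180)/43259) = (14355/(-87686))/(7254/36673 + (-78 - 1*7)/43259) = (14355*(-1/87686))/(7254*(1/36673) + (-78 - 7)*(1/43259)) = -14355/(87686*(18/91 - 85*1/43259)) = -14355/(87686*(18/91 - 85/43259)) = -14355/(87686*770927/3936569) = -14355/87686*3936569/770927 = -56509447995/67599504922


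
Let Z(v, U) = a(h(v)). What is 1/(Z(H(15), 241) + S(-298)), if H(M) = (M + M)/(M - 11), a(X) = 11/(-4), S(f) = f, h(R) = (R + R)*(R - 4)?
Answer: -4/1203 ≈ -0.0033250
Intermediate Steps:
h(R) = 2*R*(-4 + R) (h(R) = (2*R)*(-4 + R) = 2*R*(-4 + R))
a(X) = -11/4 (a(X) = 11*(-¼) = -11/4)
H(M) = 2*M/(-11 + M) (H(M) = (2*M)/(-11 + M) = 2*M/(-11 + M))
Z(v, U) = -11/4
1/(Z(H(15), 241) + S(-298)) = 1/(-11/4 - 298) = 1/(-1203/4) = -4/1203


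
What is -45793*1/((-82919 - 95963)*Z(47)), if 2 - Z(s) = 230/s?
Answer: -4163/47056 ≈ -0.088469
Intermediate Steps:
Z(s) = 2 - 230/s
-45793*1/((-82919 - 95963)*Z(47)) = -45793*1/((-82919 - 95963)*(2 - 230/47)) = -45793*(-1/(178882*(2 - 230*1/47))) = -45793*(-1/(178882*(2 - 230/47))) = -45793/((-136/47*(-178882))) = -45793/517616 = -45793*1/517616 = -4163/47056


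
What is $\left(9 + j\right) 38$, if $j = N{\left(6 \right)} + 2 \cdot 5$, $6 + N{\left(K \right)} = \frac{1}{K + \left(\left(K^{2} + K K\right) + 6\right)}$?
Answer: $\frac{20767}{42} \approx 494.45$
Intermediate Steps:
$N{\left(K \right)} = -6 + \frac{1}{6 + K + 2 K^{2}}$ ($N{\left(K \right)} = -6 + \frac{1}{K + \left(\left(K^{2} + K K\right) + 6\right)} = -6 + \frac{1}{K + \left(\left(K^{2} + K^{2}\right) + 6\right)} = -6 + \frac{1}{K + \left(2 K^{2} + 6\right)} = -6 + \frac{1}{K + \left(6 + 2 K^{2}\right)} = -6 + \frac{1}{6 + K + 2 K^{2}}$)
$j = \frac{337}{84}$ ($j = \frac{-35 - 12 \cdot 6^{2} - 36}{6 + 6 + 2 \cdot 6^{2}} + 2 \cdot 5 = \frac{-35 - 432 - 36}{6 + 6 + 2 \cdot 36} + 10 = \frac{-35 - 432 - 36}{6 + 6 + 72} + 10 = \frac{1}{84} \left(-503\right) + 10 = - \frac{503}{84} + 10 = \frac{337}{84} \approx 4.0119$)
$\left(9 + j\right) 38 = \left(9 + \frac{337}{84}\right) 38 = \frac{1093}{84} \cdot 38 = \frac{20767}{42}$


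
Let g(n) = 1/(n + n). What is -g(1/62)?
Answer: -31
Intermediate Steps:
g(n) = 1/(2*n)
-g(1/62) = -1/(2*(1/62)) = -1/(2*1/62) = -62/2 = -1*31 = -31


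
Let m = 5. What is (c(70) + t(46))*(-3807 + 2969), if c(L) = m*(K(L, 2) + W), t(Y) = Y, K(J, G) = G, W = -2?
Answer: -38548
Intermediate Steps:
c(L) = 0 (c(L) = 5*(2 - 2) = 5*0 = 0)
(c(70) + t(46))*(-3807 + 2969) = (0 + 46)*(-3807 + 2969) = 46*(-838) = -38548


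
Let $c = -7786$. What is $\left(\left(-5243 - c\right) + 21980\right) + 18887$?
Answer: $43410$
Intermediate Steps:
$\left(\left(-5243 - c\right) + 21980\right) + 18887 = \left(\left(-5243 - -7786\right) + 21980\right) + 18887 = \left(\left(-5243 + 7786\right) + 21980\right) + 18887 = \left(2543 + 21980\right) + 18887 = 24523 + 18887 = 43410$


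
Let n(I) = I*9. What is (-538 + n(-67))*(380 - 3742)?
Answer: 3836042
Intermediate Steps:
n(I) = 9*I
(-538 + n(-67))*(380 - 3742) = (-538 + 9*(-67))*(380 - 3742) = (-538 - 603)*(-3362) = -1141*(-3362) = 3836042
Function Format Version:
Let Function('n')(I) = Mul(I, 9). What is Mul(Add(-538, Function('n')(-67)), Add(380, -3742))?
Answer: 3836042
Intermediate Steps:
Function('n')(I) = Mul(9, I)
Mul(Add(-538, Function('n')(-67)), Add(380, -3742)) = Mul(Add(-538, Mul(9, -67)), Add(380, -3742)) = Mul(Add(-538, -603), -3362) = Mul(-1141, -3362) = 3836042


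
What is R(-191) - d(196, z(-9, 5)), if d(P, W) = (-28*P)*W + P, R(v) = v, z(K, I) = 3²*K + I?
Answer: -417475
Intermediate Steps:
z(K, I) = I + 9*K (z(K, I) = 9*K + I = I + 9*K)
d(P, W) = P - 28*P*W (d(P, W) = -28*P*W + P = P - 28*P*W)
R(-191) - d(196, z(-9, 5)) = -191 - 196*(1 - 28*(5 + 9*(-9))) = -191 - 196*(1 - 28*(5 - 81)) = -191 - 196*(1 - 28*(-76)) = -191 - 196*(1 + 2128) = -191 - 196*2129 = -191 - 1*417284 = -191 - 417284 = -417475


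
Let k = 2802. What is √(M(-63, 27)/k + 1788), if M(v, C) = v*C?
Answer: 5*√62369718/934 ≈ 42.278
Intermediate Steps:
M(v, C) = C*v
√(M(-63, 27)/k + 1788) = √((27*(-63))/2802 + 1788) = √(-1701*1/2802 + 1788) = √(-567/934 + 1788) = √(1669425/934) = 5*√62369718/934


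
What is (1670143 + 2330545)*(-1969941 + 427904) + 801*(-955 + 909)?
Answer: -6169208958302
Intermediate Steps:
(1670143 + 2330545)*(-1969941 + 427904) + 801*(-955 + 909) = 4000688*(-1542037) + 801*(-46) = -6169208921456 - 36846 = -6169208958302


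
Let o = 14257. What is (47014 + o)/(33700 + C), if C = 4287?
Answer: 61271/37987 ≈ 1.6129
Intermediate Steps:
(47014 + o)/(33700 + C) = (47014 + 14257)/(33700 + 4287) = 61271/37987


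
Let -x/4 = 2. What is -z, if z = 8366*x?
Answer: 66928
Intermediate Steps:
x = -8 (x = -4*2 = -8)
z = -66928 (z = 8366*(-8) = -66928)
-z = -1*(-66928) = 66928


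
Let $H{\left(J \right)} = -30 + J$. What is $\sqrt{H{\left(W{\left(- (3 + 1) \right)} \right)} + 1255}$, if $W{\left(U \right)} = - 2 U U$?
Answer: $\sqrt{1193} \approx 34.54$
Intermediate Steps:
$W{\left(U \right)} = - 2 U^{2}$
$\sqrt{H{\left(W{\left(- (3 + 1) \right)} \right)} + 1255} = \sqrt{\left(-30 - 2 \left(- (3 + 1)\right)^{2}\right) + 1255} = \sqrt{\left(-30 - 2 \left(\left(-1\right) 4\right)^{2}\right) + 1255} = \sqrt{\left(-30 - 2 \left(-4\right)^{2}\right) + 1255} = \sqrt{\left(-30 - 32\right) + 1255} = \sqrt{-62 + 1255} = \sqrt{1193}$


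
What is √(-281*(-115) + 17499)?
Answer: √49814 ≈ 223.19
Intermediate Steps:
√(-281*(-115) + 17499) = √(32315 + 17499) = √49814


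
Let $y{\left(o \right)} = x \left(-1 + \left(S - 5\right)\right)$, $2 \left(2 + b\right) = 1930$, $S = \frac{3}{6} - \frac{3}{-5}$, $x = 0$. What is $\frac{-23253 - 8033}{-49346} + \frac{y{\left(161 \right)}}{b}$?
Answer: $\frac{15643}{24673} \approx 0.63401$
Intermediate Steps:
$S = \frac{11}{10}$ ($S = 3 \cdot \frac{1}{6} - - \frac{3}{5} = \frac{1}{2} + \frac{3}{5} = \frac{11}{10} \approx 1.1$)
$b = 963$ ($b = -2 + \frac{1}{2} \cdot 1930 = -2 + 965 = 963$)
$y{\left(o \right)} = 0$ ($y{\left(o \right)} = 0 \left(-1 + \left(\frac{11}{10} - 5\right)\right) = 0 \left(-1 - \frac{39}{10}\right) = 0 \left(- \frac{49}{10}\right) = 0$)
$\frac{-23253 - 8033}{-49346} + \frac{y{\left(161 \right)}}{b} = \frac{-23253 - 8033}{-49346} + \frac{0}{963} = \left(-31286\right) \left(- \frac{1}{49346}\right) + 0 \cdot \frac{1}{963} = \frac{15643}{24673} + 0 = \frac{15643}{24673}$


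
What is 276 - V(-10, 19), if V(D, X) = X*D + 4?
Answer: 462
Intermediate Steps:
V(D, X) = 4 + D*X (V(D, X) = D*X + 4 = 4 + D*X)
276 - V(-10, 19) = 276 - (4 - 10*19) = 276 - (4 - 190) = 276 - 1*(-186) = 276 + 186 = 462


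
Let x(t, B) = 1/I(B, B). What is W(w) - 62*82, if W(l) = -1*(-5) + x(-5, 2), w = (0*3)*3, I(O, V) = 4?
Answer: -20315/4 ≈ -5078.8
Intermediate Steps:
w = 0 (w = 0*3 = 0)
x(t, B) = ¼ (x(t, B) = 1/4 = ¼)
W(l) = 21/4 (W(l) = -1*(-5) + ¼ = 5 + ¼ = 21/4)
W(w) - 62*82 = 21/4 - 62*82 = 21/4 - 5084 = -20315/4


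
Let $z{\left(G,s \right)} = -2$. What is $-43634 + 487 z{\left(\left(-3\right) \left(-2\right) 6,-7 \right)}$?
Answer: $-44608$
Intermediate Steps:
$-43634 + 487 z{\left(\left(-3\right) \left(-2\right) 6,-7 \right)} = -43634 + 487 \left(-2\right) = -43634 - 974 = -44608$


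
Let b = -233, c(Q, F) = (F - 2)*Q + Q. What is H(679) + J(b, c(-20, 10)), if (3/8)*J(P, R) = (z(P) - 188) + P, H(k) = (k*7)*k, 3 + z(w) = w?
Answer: 3225535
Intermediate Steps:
c(Q, F) = Q + Q*(-2 + F) (c(Q, F) = (-2 + F)*Q + Q = Q*(-2 + F) + Q = Q + Q*(-2 + F))
z(w) = -3 + w
H(k) = 7*k**2 (H(k) = (7*k)*k = 7*k**2)
J(P, R) = -1528/3 + 16*P/3 (J(P, R) = 8*(((-3 + P) - 188) + P)/3 = 8*((-191 + P) + P)/3 = 8*(-191 + 2*P)/3 = -1528/3 + 16*P/3)
H(679) + J(b, c(-20, 10)) = 7*679**2 + (-1528/3 + (16/3)*(-233)) = 7*461041 + (-1528/3 - 3728/3) = 3227287 - 1752 = 3225535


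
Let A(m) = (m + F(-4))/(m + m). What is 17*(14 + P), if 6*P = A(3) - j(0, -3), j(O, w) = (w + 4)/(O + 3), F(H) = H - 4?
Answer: 8449/36 ≈ 234.69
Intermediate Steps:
F(H) = -4 + H
j(O, w) = (4 + w)/(3 + O)
A(m) = (-8 + m)/(2*m) (A(m) = (m + (-4 - 4))/(m + m) = (m - 8)/((2*m)) = (-8 + m)*(1/(2*m)) = (-8 + m)/(2*m))
P = -7/36 (P = ((1/2)*(-8 + 3)/3 - (4 - 3)/(3 + 0))/6 = ((1/2)*(1/3)*(-5) - 1/3)/6 = (-5/6 - 1/3)/6 = (1/6)*(-7/6) = -7/36 ≈ -0.19444)
17*(14 + P) = 17*(14 - 7/36) = 17*(497/36) = 8449/36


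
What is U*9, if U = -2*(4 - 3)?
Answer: -18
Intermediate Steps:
U = -2 (U = -2*1 = -2)
U*9 = -2*9 = -18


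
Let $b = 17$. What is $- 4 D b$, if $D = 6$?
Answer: $-408$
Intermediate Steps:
$- 4 D b = \left(-4\right) 6 \cdot 17 = \left(-24\right) 17 = -408$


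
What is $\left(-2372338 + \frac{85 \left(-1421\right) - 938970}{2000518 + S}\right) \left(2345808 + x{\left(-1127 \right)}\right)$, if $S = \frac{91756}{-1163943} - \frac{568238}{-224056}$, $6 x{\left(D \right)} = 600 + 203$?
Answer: $- \frac{4355283693271304454371260707109}{782568832277991963} \approx -5.5654 \cdot 10^{12}$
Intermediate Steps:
$x{\left(D \right)} = \frac{803}{6}$ ($x{\left(D \right)} = \frac{600 + 203}{6} = \frac{1}{6} \cdot 803 = \frac{803}{6}$)
$S = \frac{320419080049}{130394206404}$ ($S = 91756 \left(- \frac{1}{1163943}\right) - - \frac{284119}{112028} = - \frac{91756}{1163943} + \frac{284119}{112028} = \frac{320419080049}{130394206404} \approx 2.4573$)
$\left(-2372338 + \frac{85 \left(-1421\right) - 938970}{2000518 + S}\right) \left(2345808 + x{\left(-1127 \right)}\right) = \left(-2372338 + \frac{85 \left(-1421\right) - 938970}{2000518 + \frac{320419080049}{130394206404}}\right) \left(2345808 + \frac{803}{6}\right) = \left(-2372338 + \frac{-120785 - 938970}{\frac{260856277425997321}{130394206404}}\right) \frac{14075651}{6} = \left(-2372338 - \frac{138185912207671020}{260856277425997321}\right) \frac{14075651}{6} = \left(- \frac{618839397662147840177518}{260856277425997321}\right) \frac{14075651}{6} = - \frac{4355283693271304454371260707109}{782568832277991963}$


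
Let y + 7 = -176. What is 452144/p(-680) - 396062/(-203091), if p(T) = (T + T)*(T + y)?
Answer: 34792276579/14897740305 ≈ 2.3354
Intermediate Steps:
y = -183 (y = -7 - 176 = -183)
p(T) = 2*T*(-183 + T) (p(T) = (T + T)*(T - 183) = (2*T)*(-183 + T) = 2*T*(-183 + T))
452144/p(-680) - 396062/(-203091) = 452144/((2*(-680)*(-183 - 680))) - 396062/(-203091) = 452144/((2*(-680)*(-863))) - 396062*(-1/203091) = 452144/1173680 + 396062/203091 = 452144*(1/1173680) + 396062/203091 = 28259/73355 + 396062/203091 = 34792276579/14897740305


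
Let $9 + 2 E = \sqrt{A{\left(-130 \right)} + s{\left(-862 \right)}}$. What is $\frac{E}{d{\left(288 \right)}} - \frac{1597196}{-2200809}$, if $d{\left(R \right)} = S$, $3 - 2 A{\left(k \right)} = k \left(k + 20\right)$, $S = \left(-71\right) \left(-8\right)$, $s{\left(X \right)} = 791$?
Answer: $\frac{1794607375}{2500119024} + \frac{i \sqrt{25430}}{2272} \approx 0.71781 + 0.070188 i$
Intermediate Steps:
$S = 568$
$A{\left(k \right)} = \frac{3}{2} - \frac{k \left(20 + k\right)}{2}$ ($A{\left(k \right)} = \frac{3}{2} - \frac{k \left(k + 20\right)}{2} = \frac{3}{2} - \frac{k \left(20 + k\right)}{2}$)
$d{\left(R \right)} = 568$
$E = - \frac{9}{2} + \frac{i \sqrt{25430}}{4}$ ($E = - \frac{9}{2} + \frac{\sqrt{\left(\frac{3}{2} - -1300 - \frac{\left(-130\right)^{2}}{2}\right) + 791}}{2} = - \frac{9}{2} + \frac{\sqrt{\left(\frac{3}{2} + 1300 - 8450\right) + 791}}{2} = - \frac{9}{2} + \frac{\sqrt{- \frac{14297}{2} + 791}}{2} = - \frac{9}{2} + \frac{\sqrt{- \frac{12715}{2}}}{2} = - \frac{9}{2} + \frac{\frac{1}{2} i \sqrt{25430}}{2} = - \frac{9}{2} + \frac{i \sqrt{25430}}{4} \approx -4.5 + 39.867 i$)
$\frac{E}{d{\left(288 \right)}} - \frac{1597196}{-2200809} = \frac{- \frac{9}{2} + \frac{i \sqrt{25430}}{4}}{568} - \frac{1597196}{-2200809} = \left(- \frac{9}{2} + \frac{i \sqrt{25430}}{4}\right) \frac{1}{568} - - \frac{1597196}{2200809} = \left(- \frac{9}{1136} + \frac{i \sqrt{25430}}{2272}\right) + \frac{1597196}{2200809} = \frac{1794607375}{2500119024} + \frac{i \sqrt{25430}}{2272}$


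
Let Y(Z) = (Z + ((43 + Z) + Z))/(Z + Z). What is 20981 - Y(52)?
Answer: 2181825/104 ≈ 20979.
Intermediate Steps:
Y(Z) = (43 + 3*Z)/(2*Z) (Y(Z) = (Z + (43 + 2*Z))/((2*Z)) = (43 + 3*Z)*(1/(2*Z)) = (43 + 3*Z)/(2*Z))
20981 - Y(52) = 20981 - (43 + 3*52)/(2*52) = 20981 - (43 + 156)/(2*52) = 20981 - 199/(2*52) = 20981 - 1*199/104 = 20981 - 199/104 = 2181825/104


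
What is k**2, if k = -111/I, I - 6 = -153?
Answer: 1369/2401 ≈ 0.57018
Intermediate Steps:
I = -147 (I = 6 - 153 = -147)
k = 37/49 (k = -111/(-147) = -111*(-1/147) = 37/49 ≈ 0.75510)
k**2 = (37/49)**2 = 1369/2401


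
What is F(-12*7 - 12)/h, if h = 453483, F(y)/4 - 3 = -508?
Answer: -2020/453483 ≈ -0.0044544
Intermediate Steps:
F(y) = -2020 (F(y) = 12 + 4*(-508) = 12 - 2032 = -2020)
F(-12*7 - 12)/h = -2020/453483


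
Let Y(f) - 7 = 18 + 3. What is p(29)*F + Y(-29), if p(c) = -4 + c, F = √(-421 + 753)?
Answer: 28 + 50*√83 ≈ 483.52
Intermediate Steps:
F = 2*√83 (F = √332 = 2*√83 ≈ 18.221)
Y(f) = 28 (Y(f) = 7 + (18 + 3) = 7 + 21 = 28)
p(29)*F + Y(-29) = (-4 + 29)*(2*√83) + 28 = 25*(2*√83) + 28 = 50*√83 + 28 = 28 + 50*√83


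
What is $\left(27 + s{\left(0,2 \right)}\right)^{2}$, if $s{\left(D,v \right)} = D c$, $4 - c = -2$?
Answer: $729$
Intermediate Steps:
$c = 6$ ($c = 4 - -2 = 4 + 2 = 6$)
$s{\left(D,v \right)} = 6 D$ ($s{\left(D,v \right)} = D 6 = 6 D$)
$\left(27 + s{\left(0,2 \right)}\right)^{2} = \left(27 + 6 \cdot 0\right)^{2} = \left(27 + 0\right)^{2} = 27^{2} = 729$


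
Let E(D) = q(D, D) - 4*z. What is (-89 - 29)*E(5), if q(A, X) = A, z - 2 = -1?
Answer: -118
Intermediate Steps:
z = 1 (z = 2 - 1 = 1)
E(D) = -4 + D (E(D) = D - 4*1 = D - 4 = -4 + D)
(-89 - 29)*E(5) = (-89 - 29)*(-4 + 5) = -118*1 = -118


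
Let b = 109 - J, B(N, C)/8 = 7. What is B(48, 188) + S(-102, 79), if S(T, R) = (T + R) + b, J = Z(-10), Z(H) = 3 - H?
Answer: 129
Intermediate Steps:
B(N, C) = 56 (B(N, C) = 8*7 = 56)
J = 13 (J = 3 - 1*(-10) = 3 + 10 = 13)
b = 96 (b = 109 - 1*13 = 109 - 13 = 96)
S(T, R) = 96 + R + T (S(T, R) = (T + R) + 96 = (R + T) + 96 = 96 + R + T)
B(48, 188) + S(-102, 79) = 56 + (96 + 79 - 102) = 56 + 73 = 129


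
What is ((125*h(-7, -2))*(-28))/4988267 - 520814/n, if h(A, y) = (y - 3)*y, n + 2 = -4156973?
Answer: 2452465164338/20736101212325 ≈ 0.11827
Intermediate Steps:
n = -4156975 (n = -2 - 4156973 = -4156975)
h(A, y) = y*(-3 + y) (h(A, y) = (-3 + y)*y = y*(-3 + y))
((125*h(-7, -2))*(-28))/4988267 - 520814/n = ((125*(-2*(-3 - 2)))*(-28))/4988267 - 520814/(-4156975) = ((125*(-2*(-5)))*(-28))*(1/4988267) - 520814*(-1/4156975) = ((125*10)*(-28))*(1/4988267) + 520814/4156975 = (1250*(-28))*(1/4988267) + 520814/4156975 = -35000*1/4988267 + 520814/4156975 = -35000/4988267 + 520814/4156975 = 2452465164338/20736101212325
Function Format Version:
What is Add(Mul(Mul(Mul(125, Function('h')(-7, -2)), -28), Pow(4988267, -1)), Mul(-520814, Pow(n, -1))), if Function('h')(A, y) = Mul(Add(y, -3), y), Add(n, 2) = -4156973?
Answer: Rational(2452465164338, 20736101212325) ≈ 0.11827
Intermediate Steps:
n = -4156975 (n = Add(-2, -4156973) = -4156975)
Function('h')(A, y) = Mul(y, Add(-3, y)) (Function('h')(A, y) = Mul(Add(-3, y), y) = Mul(y, Add(-3, y)))
Add(Mul(Mul(Mul(125, Function('h')(-7, -2)), -28), Pow(4988267, -1)), Mul(-520814, Pow(n, -1))) = Add(Mul(Mul(Mul(125, Mul(-2, Add(-3, -2))), -28), Pow(4988267, -1)), Mul(-520814, Pow(-4156975, -1))) = Add(Mul(Mul(Mul(125, Mul(-2, -5)), -28), Rational(1, 4988267)), Mul(-520814, Rational(-1, 4156975))) = Add(Mul(Mul(Mul(125, 10), -28), Rational(1, 4988267)), Rational(520814, 4156975)) = Add(Mul(Mul(1250, -28), Rational(1, 4988267)), Rational(520814, 4156975)) = Add(Mul(-35000, Rational(1, 4988267)), Rational(520814, 4156975)) = Add(Rational(-35000, 4988267), Rational(520814, 4156975)) = Rational(2452465164338, 20736101212325)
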